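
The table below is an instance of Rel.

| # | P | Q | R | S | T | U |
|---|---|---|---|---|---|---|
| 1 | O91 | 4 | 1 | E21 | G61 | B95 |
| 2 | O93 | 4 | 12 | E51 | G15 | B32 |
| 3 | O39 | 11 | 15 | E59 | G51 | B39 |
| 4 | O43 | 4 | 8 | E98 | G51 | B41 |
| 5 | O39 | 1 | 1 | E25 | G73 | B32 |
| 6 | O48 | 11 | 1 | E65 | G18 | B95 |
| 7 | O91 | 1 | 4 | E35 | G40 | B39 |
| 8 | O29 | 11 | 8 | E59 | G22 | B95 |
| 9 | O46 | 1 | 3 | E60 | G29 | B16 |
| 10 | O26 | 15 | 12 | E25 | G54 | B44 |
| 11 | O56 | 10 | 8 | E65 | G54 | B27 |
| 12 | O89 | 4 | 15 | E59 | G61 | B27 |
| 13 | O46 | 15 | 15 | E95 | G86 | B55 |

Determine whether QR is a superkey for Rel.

All 13 rows have distinct QR values, so QR → (all attributes) holds and QR is a superkey.

Yes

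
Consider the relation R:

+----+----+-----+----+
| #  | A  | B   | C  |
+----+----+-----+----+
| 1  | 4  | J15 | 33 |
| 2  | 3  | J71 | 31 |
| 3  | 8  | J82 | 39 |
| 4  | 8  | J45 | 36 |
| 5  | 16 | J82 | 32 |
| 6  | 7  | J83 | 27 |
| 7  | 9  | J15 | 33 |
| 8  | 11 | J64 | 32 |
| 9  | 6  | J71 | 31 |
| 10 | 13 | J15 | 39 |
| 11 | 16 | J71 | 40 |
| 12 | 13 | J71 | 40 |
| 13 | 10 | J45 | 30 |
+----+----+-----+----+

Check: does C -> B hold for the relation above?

C=33: rows 1, 7 → B = J15, J15 ✓
C=31: rows 2, 9 → B = J71, J71 ✓
C=39: rows 3, 10 → B takes values {J82, J15} — violation
C=36: row 4 → B = J45 ✓
C=32: rows 5, 8 → B takes values {J82, J64} — violation
C=27: row 6 → B = J83 ✓
C=40: rows 11, 12 → B = J71, J71 ✓
C=30: row 13 → B = J45 ✓
Two rows agree on C but differ on B, so C -> B does not hold.

No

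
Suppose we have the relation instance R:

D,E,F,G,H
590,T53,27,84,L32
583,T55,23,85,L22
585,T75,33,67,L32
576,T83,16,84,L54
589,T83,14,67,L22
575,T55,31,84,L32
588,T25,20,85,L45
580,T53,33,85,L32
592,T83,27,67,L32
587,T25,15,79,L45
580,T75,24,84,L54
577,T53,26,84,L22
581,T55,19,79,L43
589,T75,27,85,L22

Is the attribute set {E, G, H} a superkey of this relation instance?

Yes

All 14 rows have distinct {E, G, H} values, so {E, G, H} → (all attributes) holds and {E, G, H} is a superkey.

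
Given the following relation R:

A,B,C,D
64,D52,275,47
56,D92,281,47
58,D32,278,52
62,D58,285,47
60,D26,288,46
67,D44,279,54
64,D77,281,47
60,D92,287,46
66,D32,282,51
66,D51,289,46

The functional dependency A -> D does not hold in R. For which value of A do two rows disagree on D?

66

A=64: 2 rows → D = 47, 47 ✓
A=56: 1 row → D = 47 ✓
A=58: 1 row → D = 52 ✓
A=62: 1 row → D = 47 ✓
A=60: 2 rows → D = 46, 46 ✓
A=67: 1 row → D = 54 ✓
A=66: 2 rows → D takes values {51, 46} — violation
The only A value with inconsistent D is A=66.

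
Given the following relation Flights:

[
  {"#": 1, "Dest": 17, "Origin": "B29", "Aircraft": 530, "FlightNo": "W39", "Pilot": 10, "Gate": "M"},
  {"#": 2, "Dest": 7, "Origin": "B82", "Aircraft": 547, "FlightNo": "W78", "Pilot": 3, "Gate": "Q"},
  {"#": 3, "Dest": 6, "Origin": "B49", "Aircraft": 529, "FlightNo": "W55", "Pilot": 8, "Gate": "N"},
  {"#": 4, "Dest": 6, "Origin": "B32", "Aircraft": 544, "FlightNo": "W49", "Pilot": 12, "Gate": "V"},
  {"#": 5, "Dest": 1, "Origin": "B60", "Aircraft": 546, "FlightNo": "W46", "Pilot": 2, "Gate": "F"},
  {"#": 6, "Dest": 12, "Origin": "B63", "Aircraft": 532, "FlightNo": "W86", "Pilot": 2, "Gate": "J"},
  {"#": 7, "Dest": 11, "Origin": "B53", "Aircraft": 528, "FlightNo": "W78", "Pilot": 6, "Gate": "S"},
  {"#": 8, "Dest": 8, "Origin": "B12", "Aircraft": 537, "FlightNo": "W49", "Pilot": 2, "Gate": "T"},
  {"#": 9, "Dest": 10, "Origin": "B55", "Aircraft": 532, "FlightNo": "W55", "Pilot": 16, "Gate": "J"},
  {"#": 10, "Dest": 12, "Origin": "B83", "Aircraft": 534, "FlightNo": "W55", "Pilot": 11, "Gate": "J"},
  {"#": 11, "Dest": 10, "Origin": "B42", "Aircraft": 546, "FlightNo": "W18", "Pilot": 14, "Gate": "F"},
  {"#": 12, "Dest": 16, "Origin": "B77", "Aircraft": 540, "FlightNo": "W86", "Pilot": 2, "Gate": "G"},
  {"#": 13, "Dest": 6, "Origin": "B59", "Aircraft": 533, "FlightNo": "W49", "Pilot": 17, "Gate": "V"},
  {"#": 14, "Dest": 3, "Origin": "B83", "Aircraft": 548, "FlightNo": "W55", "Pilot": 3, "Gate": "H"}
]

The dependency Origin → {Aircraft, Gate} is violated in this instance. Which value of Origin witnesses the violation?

B83

Origin=B29: row 1 → {Aircraft,Gate} = (530, M) ✓
Origin=B82: row 2 → {Aircraft,Gate} = (547, Q) ✓
Origin=B49: row 3 → {Aircraft,Gate} = (529, N) ✓
Origin=B32: row 4 → {Aircraft,Gate} = (544, V) ✓
Origin=B60: row 5 → {Aircraft,Gate} = (546, F) ✓
Origin=B63: row 6 → {Aircraft,Gate} = (532, J) ✓
Origin=B53: row 7 → {Aircraft,Gate} = (528, S) ✓
Origin=B12: row 8 → {Aircraft,Gate} = (537, T) ✓
Origin=B55: row 9 → {Aircraft,Gate} = (532, J) ✓
Origin=B83: rows 10, 14 → {Aircraft,Gate} takes values {(534, J), (548, H)} — violation
Origin=B42: row 11 → {Aircraft,Gate} = (546, F) ✓
Origin=B77: row 12 → {Aircraft,Gate} = (540, G) ✓
Origin=B59: row 13 → {Aircraft,Gate} = (533, V) ✓
The only Origin value with inconsistent RHS is Origin=B83.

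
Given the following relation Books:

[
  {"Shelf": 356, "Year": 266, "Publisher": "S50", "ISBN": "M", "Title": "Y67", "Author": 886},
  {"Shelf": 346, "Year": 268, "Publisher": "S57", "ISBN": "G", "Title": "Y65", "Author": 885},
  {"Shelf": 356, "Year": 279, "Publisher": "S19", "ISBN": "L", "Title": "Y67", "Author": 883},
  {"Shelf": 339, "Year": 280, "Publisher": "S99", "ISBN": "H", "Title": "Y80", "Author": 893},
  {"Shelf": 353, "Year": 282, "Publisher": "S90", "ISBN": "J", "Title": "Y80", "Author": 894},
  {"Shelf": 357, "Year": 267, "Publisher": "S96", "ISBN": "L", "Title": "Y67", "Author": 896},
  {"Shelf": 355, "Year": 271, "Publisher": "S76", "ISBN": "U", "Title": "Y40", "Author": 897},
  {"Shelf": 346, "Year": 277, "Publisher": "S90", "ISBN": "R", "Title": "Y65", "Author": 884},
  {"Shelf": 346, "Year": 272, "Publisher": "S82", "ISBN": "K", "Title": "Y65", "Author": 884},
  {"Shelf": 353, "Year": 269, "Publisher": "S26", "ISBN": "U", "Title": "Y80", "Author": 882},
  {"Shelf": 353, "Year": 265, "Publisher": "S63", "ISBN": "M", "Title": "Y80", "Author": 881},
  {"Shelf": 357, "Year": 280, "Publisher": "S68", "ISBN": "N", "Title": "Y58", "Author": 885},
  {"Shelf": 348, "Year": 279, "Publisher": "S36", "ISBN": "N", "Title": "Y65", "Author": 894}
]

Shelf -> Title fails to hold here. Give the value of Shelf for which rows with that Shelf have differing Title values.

Shelf=356: 2 rows → Title = Y67, Y67 ✓
Shelf=346: 3 rows → Title = Y65, Y65, Y65 ✓
Shelf=339: 1 row → Title = Y80 ✓
Shelf=353: 3 rows → Title = Y80, Y80, Y80 ✓
Shelf=357: 2 rows → Title takes values {Y67, Y58} — violation
Shelf=355: 1 row → Title = Y40 ✓
Shelf=348: 1 row → Title = Y65 ✓
The only Shelf value with inconsistent Title is Shelf=357.

357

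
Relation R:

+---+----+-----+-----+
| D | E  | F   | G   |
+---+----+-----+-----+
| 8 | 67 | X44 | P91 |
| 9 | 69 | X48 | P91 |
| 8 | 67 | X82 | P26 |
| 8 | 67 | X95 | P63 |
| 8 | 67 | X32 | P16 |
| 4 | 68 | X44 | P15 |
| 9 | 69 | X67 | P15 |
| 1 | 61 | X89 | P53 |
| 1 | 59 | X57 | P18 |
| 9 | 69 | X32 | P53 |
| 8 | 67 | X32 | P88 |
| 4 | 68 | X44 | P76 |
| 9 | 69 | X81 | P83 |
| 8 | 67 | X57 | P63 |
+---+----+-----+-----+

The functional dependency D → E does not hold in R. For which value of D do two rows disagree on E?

D=8: 6 rows → E = 67, 67, 67, 67, 67, 67 ✓
D=9: 4 rows → E = 69, 69, 69, 69 ✓
D=4: 2 rows → E = 68, 68 ✓
D=1: 2 rows → E takes values {61, 59} — violation
The only D value with inconsistent E is D=1.

1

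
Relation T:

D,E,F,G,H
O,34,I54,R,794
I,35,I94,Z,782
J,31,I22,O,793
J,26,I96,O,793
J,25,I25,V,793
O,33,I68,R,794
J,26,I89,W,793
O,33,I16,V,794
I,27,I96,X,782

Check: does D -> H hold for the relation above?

Yes

D=O: 3 rows → H = 794, 794, 794 ✓
D=I: 2 rows → H = 782, 782 ✓
D=J: 4 rows → H = 793, 793, 793, 793 ✓
Every D value is associated with a single H value, so D -> H holds.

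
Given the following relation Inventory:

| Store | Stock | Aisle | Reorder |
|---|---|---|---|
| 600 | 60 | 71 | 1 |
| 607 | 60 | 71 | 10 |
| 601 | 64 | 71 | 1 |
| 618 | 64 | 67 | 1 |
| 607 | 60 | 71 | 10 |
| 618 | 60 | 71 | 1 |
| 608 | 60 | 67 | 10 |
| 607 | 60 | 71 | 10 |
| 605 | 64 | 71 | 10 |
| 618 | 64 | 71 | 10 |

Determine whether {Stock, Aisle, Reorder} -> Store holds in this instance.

(Stock=60, Aisle=71, Reorder=1): 2 rows → Store takes values {600, 618} — violation
(Stock=60, Aisle=71, Reorder=10): 3 rows → Store = 607, 607, 607 ✓
(Stock=64, Aisle=71, Reorder=1): 1 row → Store = 601 ✓
(Stock=64, Aisle=67, Reorder=1): 1 row → Store = 618 ✓
(Stock=60, Aisle=67, Reorder=10): 1 row → Store = 608 ✓
(Stock=64, Aisle=71, Reorder=10): 2 rows → Store takes values {605, 618} — violation
Two rows agree on {Stock, Aisle, Reorder} but differ on Store, so {Stock, Aisle, Reorder} -> Store does not hold.

No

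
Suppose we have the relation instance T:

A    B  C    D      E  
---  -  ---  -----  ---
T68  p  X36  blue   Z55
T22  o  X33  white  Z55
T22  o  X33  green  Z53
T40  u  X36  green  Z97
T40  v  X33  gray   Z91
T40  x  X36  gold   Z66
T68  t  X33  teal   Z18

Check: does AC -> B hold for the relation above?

No

(A=T68, C=X36): 1 row → B = p ✓
(A=T22, C=X33): 2 rows → B = o, o ✓
(A=T40, C=X36): 2 rows → B takes values {u, x} — violation
(A=T40, C=X33): 1 row → B = v ✓
(A=T68, C=X33): 1 row → B = t ✓
Two rows agree on AC but differ on B, so AC -> B does not hold.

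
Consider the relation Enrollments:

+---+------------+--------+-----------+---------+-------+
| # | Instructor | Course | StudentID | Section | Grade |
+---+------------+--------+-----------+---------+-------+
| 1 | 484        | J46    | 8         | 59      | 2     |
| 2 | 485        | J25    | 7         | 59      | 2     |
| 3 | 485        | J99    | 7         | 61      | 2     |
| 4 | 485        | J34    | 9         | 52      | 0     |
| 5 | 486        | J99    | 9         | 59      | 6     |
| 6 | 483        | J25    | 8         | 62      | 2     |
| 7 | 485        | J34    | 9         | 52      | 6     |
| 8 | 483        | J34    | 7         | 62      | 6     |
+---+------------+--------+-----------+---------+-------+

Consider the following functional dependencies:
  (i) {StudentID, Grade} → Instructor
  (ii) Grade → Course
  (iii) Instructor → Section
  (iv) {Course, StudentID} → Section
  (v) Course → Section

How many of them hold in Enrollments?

1

(i) {StudentID, Grade} → Instructor: (StudentID=8, Grade=2): rows 1, 6 → Instructor takes values {484, 483} — violation; (StudentID=9, Grade=6): rows 5, 7 → Instructor takes values {486, 485} — violation — fails.
(ii) Grade → Course: Grade=2: rows 1, 2, 3, 6 → Course takes values {J46, J25, J99} — violation; Grade=6: rows 5, 7, 8 → Course takes values {J99, J34} — violation — fails.
(iii) Instructor → Section: Instructor=485: rows 2, 3, 4, 7 → Section takes values {59, 61, 52} — violation — fails.
(iv) {Course, StudentID} → Section: every LHS value maps to a single RHS value — holds.
(v) Course → Section: Course=J25: rows 2, 6 → Section takes values {59, 62} — violation; Course=J99: rows 3, 5 → Section takes values {61, 59} — violation; Course=J34: rows 4, 7, 8 → Section takes values {52, 62} — violation — fails.
1 of the 5 dependencies holds.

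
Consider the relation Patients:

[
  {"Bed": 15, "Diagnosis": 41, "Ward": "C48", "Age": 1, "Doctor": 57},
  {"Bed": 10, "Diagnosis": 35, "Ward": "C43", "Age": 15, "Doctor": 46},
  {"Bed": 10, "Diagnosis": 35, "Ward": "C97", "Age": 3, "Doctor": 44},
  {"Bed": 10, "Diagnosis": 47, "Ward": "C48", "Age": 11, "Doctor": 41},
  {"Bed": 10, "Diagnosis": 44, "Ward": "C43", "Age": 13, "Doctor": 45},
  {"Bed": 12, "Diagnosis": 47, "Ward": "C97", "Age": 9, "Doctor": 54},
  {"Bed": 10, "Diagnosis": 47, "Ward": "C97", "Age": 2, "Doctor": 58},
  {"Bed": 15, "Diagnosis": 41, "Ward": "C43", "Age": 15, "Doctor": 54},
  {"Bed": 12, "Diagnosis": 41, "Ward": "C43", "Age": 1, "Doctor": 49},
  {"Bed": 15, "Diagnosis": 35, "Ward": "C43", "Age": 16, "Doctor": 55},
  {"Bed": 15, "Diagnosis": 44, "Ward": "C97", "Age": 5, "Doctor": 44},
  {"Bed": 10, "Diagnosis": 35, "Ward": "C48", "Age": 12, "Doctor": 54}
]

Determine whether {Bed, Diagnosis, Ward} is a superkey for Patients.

All 12 rows have distinct {Bed, Diagnosis, Ward} values, so {Bed, Diagnosis, Ward} → (all attributes) holds and {Bed, Diagnosis, Ward} is a superkey.

Yes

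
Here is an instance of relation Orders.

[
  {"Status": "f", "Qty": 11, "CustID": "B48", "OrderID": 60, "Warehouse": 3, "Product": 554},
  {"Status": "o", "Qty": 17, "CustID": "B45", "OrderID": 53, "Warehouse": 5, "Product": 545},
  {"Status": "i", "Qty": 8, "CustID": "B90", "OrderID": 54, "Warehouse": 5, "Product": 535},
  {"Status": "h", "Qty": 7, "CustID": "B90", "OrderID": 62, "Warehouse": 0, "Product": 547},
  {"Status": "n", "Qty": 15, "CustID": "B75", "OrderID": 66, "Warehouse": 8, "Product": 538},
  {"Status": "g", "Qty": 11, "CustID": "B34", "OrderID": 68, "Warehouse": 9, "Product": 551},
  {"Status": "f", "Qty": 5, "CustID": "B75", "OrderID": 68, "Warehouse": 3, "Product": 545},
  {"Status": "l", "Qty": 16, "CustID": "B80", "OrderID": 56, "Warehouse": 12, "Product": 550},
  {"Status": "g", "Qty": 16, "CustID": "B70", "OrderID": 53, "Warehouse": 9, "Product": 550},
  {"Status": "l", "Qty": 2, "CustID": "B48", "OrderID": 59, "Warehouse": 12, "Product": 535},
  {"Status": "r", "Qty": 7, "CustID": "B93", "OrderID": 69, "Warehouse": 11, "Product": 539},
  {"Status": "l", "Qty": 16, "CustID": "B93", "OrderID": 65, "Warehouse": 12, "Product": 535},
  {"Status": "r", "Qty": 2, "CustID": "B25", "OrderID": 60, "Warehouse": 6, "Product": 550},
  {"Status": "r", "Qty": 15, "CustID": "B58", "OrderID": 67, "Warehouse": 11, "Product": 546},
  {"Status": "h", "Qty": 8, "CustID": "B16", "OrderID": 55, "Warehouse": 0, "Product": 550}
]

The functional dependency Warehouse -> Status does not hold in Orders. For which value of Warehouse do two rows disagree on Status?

Warehouse=3: 2 rows → Status = f, f ✓
Warehouse=5: 2 rows → Status takes values {o, i} — violation
Warehouse=0: 2 rows → Status = h, h ✓
Warehouse=8: 1 row → Status = n ✓
Warehouse=9: 2 rows → Status = g, g ✓
Warehouse=12: 3 rows → Status = l, l, l ✓
Warehouse=11: 2 rows → Status = r, r ✓
Warehouse=6: 1 row → Status = r ✓
The only Warehouse value with inconsistent Status is Warehouse=5.

5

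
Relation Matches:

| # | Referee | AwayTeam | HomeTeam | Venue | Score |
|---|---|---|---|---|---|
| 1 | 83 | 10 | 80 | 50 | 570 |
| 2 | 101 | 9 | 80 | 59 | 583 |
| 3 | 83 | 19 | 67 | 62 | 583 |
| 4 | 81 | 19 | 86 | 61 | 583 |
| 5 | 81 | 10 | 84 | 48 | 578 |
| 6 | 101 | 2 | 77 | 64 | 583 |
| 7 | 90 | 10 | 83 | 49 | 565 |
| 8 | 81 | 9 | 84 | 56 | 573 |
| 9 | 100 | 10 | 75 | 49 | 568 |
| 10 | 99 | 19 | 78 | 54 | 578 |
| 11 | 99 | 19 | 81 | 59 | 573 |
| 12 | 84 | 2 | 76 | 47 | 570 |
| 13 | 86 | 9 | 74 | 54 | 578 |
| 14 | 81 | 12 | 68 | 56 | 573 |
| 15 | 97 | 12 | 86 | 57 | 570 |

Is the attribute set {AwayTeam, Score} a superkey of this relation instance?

No

Rows 3 and 4 have the same {AwayTeam, Score} value (AwayTeam=19, Score=583) but are distinct tuples, so {AwayTeam, Score} does not determine every attribute — not a superkey.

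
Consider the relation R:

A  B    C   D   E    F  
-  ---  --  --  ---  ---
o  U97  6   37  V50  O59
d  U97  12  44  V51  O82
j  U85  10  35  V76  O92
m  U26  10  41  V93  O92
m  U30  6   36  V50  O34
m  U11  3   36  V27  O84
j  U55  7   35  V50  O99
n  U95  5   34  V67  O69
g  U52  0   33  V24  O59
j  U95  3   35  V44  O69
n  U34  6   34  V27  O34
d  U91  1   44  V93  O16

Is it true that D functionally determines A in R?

Yes

D=37: 1 row → A = o ✓
D=44: 2 rows → A = d, d ✓
D=35: 3 rows → A = j, j, j ✓
D=41: 1 row → A = m ✓
D=36: 2 rows → A = m, m ✓
D=34: 2 rows → A = n, n ✓
D=33: 1 row → A = g ✓
Every D value is associated with a single A value, so D -> A holds.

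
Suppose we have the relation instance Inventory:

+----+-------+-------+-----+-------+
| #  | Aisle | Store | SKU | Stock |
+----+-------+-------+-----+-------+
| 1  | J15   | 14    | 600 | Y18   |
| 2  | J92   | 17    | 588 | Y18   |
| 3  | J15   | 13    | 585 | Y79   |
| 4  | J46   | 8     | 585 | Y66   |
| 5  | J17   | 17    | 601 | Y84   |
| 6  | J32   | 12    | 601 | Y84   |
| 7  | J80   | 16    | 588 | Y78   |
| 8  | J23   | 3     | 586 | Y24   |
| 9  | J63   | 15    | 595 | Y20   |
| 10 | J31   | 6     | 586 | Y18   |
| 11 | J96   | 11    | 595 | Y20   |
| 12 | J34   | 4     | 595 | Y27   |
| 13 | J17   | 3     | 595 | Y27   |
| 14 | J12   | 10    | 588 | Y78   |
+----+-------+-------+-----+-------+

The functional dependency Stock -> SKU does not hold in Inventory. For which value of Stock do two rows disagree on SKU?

Stock=Y18: rows 1, 2, 10 → SKU takes values {600, 588, 586} — violation
Stock=Y79: row 3 → SKU = 585 ✓
Stock=Y66: row 4 → SKU = 585 ✓
Stock=Y84: rows 5, 6 → SKU = 601, 601 ✓
Stock=Y78: rows 7, 14 → SKU = 588, 588 ✓
Stock=Y24: row 8 → SKU = 586 ✓
Stock=Y20: rows 9, 11 → SKU = 595, 595 ✓
Stock=Y27: rows 12, 13 → SKU = 595, 595 ✓
The only Stock value with inconsistent SKU is Stock=Y18.

Y18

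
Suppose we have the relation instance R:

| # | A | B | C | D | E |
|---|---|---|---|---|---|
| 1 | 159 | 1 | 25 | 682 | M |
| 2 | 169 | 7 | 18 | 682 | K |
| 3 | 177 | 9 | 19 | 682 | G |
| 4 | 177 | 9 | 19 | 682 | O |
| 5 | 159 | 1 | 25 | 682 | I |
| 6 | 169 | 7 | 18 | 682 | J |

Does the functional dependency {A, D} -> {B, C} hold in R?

(A=159, D=682): rows 1, 5 → {B,C} = (1, 25), (1, 25) ✓
(A=169, D=682): rows 2, 6 → {B,C} = (7, 18), (7, 18) ✓
(A=177, D=682): rows 3, 4 → {B,C} = (9, 19), (9, 19) ✓
Every {A, D} value is associated with a single {B, C} value, so {A, D} -> {B, C} holds.

Yes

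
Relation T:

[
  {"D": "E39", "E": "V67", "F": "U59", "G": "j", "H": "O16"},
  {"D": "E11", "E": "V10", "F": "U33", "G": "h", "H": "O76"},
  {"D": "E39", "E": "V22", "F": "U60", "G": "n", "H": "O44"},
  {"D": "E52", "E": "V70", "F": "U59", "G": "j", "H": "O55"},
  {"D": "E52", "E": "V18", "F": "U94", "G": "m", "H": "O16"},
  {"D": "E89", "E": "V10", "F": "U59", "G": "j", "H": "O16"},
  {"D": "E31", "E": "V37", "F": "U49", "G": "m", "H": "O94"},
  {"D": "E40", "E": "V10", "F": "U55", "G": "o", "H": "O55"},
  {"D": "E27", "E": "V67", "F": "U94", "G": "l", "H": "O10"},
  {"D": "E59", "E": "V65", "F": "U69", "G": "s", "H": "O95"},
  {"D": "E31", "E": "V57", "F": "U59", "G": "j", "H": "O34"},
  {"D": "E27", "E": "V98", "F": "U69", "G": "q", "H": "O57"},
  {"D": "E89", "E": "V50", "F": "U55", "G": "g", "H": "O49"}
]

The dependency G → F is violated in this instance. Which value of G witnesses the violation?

G=j: 4 rows → F = U59, U59, U59, U59 ✓
G=h: 1 row → F = U33 ✓
G=n: 1 row → F = U60 ✓
G=m: 2 rows → F takes values {U94, U49} — violation
G=o: 1 row → F = U55 ✓
G=l: 1 row → F = U94 ✓
G=s: 1 row → F = U69 ✓
G=q: 1 row → F = U69 ✓
G=g: 1 row → F = U55 ✓
The only G value with inconsistent F is G=m.

m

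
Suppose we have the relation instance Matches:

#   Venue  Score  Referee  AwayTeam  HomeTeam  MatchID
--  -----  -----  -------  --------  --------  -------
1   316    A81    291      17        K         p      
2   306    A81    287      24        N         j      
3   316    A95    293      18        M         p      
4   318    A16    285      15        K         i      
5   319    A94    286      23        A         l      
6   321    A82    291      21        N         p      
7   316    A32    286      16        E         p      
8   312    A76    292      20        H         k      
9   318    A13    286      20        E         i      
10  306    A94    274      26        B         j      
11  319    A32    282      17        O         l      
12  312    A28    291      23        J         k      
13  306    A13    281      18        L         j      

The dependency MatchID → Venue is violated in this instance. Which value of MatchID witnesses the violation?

MatchID=p: rows 1, 3, 6, 7 → Venue takes values {316, 321} — violation
MatchID=j: rows 2, 10, 13 → Venue = 306, 306, 306 ✓
MatchID=i: rows 4, 9 → Venue = 318, 318 ✓
MatchID=l: rows 5, 11 → Venue = 319, 319 ✓
MatchID=k: rows 8, 12 → Venue = 312, 312 ✓
The only MatchID value with inconsistent Venue is MatchID=p.

p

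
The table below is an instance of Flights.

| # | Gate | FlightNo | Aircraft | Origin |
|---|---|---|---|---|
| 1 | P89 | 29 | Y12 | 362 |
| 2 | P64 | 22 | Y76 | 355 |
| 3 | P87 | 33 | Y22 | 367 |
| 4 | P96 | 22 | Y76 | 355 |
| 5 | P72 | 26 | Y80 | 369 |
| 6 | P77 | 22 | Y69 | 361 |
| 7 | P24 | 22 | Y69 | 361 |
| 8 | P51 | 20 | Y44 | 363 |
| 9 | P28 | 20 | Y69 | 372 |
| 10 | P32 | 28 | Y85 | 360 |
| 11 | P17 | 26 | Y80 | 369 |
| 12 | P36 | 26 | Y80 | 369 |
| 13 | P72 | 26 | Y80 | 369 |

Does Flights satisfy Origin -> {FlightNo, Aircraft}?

Origin=362: row 1 → {FlightNo,Aircraft} = (29, Y12) ✓
Origin=355: rows 2, 4 → {FlightNo,Aircraft} = (22, Y76), (22, Y76) ✓
Origin=367: row 3 → {FlightNo,Aircraft} = (33, Y22) ✓
Origin=369: rows 5, 11, 12, 13 → {FlightNo,Aircraft} = (26, Y80), (26, Y80), (26, Y80), (26, Y80) ✓
Origin=361: rows 6, 7 → {FlightNo,Aircraft} = (22, Y69), (22, Y69) ✓
Origin=363: row 8 → {FlightNo,Aircraft} = (20, Y44) ✓
Origin=372: row 9 → {FlightNo,Aircraft} = (20, Y69) ✓
Origin=360: row 10 → {FlightNo,Aircraft} = (28, Y85) ✓
Every Origin value is associated with a single {FlightNo, Aircraft} value, so Origin -> {FlightNo, Aircraft} holds.

Yes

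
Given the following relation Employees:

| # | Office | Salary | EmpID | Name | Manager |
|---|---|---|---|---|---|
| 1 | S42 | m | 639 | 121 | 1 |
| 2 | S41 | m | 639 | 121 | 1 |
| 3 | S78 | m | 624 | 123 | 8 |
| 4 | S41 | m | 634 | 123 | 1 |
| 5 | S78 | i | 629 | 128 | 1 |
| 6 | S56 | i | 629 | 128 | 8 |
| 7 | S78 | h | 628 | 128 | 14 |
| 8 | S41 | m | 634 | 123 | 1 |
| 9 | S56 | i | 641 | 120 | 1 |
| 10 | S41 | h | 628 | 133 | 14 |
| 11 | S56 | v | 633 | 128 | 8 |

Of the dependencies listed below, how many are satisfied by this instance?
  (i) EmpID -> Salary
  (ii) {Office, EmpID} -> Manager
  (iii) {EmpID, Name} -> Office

2

(i) EmpID -> Salary: every LHS value maps to a single RHS value — holds.
(ii) {Office, EmpID} -> Manager: every LHS value maps to a single RHS value — holds.
(iii) {EmpID, Name} -> Office: (EmpID=639, Name=121): rows 1, 2 → Office takes values {S42, S41} — violation; (EmpID=629, Name=128): rows 5, 6 → Office takes values {S78, S56} — violation — fails.
2 of the 3 dependencies hold.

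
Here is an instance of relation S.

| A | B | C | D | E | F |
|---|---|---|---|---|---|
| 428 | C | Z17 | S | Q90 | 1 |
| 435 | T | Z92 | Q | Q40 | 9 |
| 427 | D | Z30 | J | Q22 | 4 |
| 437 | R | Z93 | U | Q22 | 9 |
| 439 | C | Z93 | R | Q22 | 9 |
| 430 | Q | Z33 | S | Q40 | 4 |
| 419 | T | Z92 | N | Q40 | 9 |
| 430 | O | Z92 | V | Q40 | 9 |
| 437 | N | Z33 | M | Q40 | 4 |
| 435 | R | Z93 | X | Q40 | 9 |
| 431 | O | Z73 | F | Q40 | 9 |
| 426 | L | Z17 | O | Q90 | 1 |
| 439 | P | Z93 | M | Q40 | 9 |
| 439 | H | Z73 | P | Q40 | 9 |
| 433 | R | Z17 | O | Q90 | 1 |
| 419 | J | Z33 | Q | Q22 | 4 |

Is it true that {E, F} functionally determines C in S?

(E=Q90, F=1): 3 rows → C = Z17, Z17, Z17 ✓
(E=Q40, F=9): 7 rows → C takes values {Z92, Z93, Z73} — violation
(E=Q22, F=4): 2 rows → C takes values {Z30, Z33} — violation
(E=Q22, F=9): 2 rows → C = Z93, Z93 ✓
(E=Q40, F=4): 2 rows → C = Z33, Z33 ✓
Two rows agree on {E, F} but differ on C, so {E, F} -> C does not hold.

No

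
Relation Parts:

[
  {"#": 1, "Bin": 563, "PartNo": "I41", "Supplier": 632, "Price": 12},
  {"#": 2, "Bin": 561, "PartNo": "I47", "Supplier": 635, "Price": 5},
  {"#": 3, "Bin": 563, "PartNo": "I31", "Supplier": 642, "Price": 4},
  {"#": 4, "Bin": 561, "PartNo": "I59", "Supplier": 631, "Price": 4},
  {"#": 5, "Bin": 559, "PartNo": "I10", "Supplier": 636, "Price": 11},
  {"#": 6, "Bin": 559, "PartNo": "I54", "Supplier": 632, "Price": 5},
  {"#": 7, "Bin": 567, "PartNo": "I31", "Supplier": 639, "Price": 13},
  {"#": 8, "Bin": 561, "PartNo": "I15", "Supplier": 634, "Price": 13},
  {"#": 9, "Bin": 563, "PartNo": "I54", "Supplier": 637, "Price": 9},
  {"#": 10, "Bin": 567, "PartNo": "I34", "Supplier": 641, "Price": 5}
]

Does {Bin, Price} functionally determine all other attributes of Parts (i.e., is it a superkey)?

Yes

All 10 rows have distinct {Bin, Price} values, so {Bin, Price} → (all attributes) holds and {Bin, Price} is a superkey.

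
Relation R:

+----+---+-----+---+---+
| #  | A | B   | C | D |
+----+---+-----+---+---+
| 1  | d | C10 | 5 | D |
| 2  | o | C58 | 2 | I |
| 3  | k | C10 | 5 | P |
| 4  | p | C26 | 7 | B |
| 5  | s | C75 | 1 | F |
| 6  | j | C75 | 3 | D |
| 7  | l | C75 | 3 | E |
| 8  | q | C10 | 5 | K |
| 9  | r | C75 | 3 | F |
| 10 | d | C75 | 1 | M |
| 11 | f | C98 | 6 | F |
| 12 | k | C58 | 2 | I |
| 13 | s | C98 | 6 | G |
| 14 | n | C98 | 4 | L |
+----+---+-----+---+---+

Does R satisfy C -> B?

C=5: rows 1, 3, 8 → B = C10, C10, C10 ✓
C=2: rows 2, 12 → B = C58, C58 ✓
C=7: row 4 → B = C26 ✓
C=1: rows 5, 10 → B = C75, C75 ✓
C=3: rows 6, 7, 9 → B = C75, C75, C75 ✓
C=6: rows 11, 13 → B = C98, C98 ✓
C=4: row 14 → B = C98 ✓
Every C value is associated with a single B value, so C -> B holds.

Yes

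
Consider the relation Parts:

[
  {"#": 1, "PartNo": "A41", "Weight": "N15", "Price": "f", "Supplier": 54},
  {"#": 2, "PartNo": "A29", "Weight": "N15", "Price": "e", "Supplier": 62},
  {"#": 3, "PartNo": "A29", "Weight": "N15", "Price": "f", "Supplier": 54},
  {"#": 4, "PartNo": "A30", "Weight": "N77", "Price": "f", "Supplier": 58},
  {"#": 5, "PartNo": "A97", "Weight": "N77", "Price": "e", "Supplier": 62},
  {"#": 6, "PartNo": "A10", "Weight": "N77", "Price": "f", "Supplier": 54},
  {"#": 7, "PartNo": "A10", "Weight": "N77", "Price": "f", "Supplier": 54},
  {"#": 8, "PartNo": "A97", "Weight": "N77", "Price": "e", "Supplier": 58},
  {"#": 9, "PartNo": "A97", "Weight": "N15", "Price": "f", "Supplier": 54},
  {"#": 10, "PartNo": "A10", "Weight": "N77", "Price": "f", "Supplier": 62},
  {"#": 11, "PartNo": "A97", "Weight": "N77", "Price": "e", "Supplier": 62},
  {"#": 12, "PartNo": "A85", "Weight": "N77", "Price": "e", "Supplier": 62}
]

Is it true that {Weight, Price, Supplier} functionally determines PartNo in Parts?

(Weight=N15, Price=f, Supplier=54): rows 1, 3, 9 → PartNo takes values {A41, A29, A97} — violation
(Weight=N15, Price=e, Supplier=62): row 2 → PartNo = A29 ✓
(Weight=N77, Price=f, Supplier=58): row 4 → PartNo = A30 ✓
(Weight=N77, Price=e, Supplier=62): rows 5, 11, 12 → PartNo takes values {A97, A85} — violation
(Weight=N77, Price=f, Supplier=54): rows 6, 7 → PartNo = A10, A10 ✓
(Weight=N77, Price=e, Supplier=58): row 8 → PartNo = A97 ✓
(Weight=N77, Price=f, Supplier=62): row 10 → PartNo = A10 ✓
Two rows agree on {Weight, Price, Supplier} but differ on PartNo, so {Weight, Price, Supplier} -> PartNo does not hold.

No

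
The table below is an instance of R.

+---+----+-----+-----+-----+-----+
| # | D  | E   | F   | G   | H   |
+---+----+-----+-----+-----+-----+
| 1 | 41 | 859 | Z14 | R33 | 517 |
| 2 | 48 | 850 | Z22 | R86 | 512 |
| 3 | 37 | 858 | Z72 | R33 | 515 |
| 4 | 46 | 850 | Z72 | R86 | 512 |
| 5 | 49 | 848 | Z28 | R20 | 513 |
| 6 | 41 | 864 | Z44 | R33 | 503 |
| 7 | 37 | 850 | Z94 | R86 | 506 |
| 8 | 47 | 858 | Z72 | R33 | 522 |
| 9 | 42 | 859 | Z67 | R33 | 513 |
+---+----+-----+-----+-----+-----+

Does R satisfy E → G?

E=859: rows 1, 9 → G = R33, R33 ✓
E=850: rows 2, 4, 7 → G = R86, R86, R86 ✓
E=858: rows 3, 8 → G = R33, R33 ✓
E=848: row 5 → G = R20 ✓
E=864: row 6 → G = R33 ✓
Every E value is associated with a single G value, so E → G holds.

Yes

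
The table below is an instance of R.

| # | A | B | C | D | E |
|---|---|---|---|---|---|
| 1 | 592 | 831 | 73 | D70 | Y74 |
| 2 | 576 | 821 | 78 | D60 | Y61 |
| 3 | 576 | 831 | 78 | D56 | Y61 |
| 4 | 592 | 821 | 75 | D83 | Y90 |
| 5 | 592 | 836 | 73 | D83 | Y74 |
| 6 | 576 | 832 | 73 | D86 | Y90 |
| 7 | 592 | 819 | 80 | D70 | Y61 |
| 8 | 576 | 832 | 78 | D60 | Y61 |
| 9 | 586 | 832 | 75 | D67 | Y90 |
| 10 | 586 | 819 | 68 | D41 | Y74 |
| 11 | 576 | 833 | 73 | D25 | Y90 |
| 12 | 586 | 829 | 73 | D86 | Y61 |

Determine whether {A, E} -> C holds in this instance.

Yes

(A=592, E=Y74): rows 1, 5 → C = 73, 73 ✓
(A=576, E=Y61): rows 2, 3, 8 → C = 78, 78, 78 ✓
(A=592, E=Y90): row 4 → C = 75 ✓
(A=576, E=Y90): rows 6, 11 → C = 73, 73 ✓
(A=592, E=Y61): row 7 → C = 80 ✓
(A=586, E=Y90): row 9 → C = 75 ✓
(A=586, E=Y74): row 10 → C = 68 ✓
(A=586, E=Y61): row 12 → C = 73 ✓
Every {A, E} value is associated with a single C value, so {A, E} -> C holds.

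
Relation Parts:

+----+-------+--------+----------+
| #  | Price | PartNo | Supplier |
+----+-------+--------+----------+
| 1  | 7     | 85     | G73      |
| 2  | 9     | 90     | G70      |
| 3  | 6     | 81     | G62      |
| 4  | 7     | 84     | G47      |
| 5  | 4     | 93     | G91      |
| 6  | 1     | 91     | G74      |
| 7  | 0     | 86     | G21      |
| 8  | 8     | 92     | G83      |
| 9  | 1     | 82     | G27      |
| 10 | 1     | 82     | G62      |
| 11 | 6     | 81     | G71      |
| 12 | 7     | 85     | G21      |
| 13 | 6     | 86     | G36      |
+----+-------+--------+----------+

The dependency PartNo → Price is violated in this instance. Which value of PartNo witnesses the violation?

86

PartNo=85: rows 1, 12 → Price = 7, 7 ✓
PartNo=90: row 2 → Price = 9 ✓
PartNo=81: rows 3, 11 → Price = 6, 6 ✓
PartNo=84: row 4 → Price = 7 ✓
PartNo=93: row 5 → Price = 4 ✓
PartNo=91: row 6 → Price = 1 ✓
PartNo=86: rows 7, 13 → Price takes values {0, 6} — violation
PartNo=92: row 8 → Price = 8 ✓
PartNo=82: rows 9, 10 → Price = 1, 1 ✓
The only PartNo value with inconsistent Price is PartNo=86.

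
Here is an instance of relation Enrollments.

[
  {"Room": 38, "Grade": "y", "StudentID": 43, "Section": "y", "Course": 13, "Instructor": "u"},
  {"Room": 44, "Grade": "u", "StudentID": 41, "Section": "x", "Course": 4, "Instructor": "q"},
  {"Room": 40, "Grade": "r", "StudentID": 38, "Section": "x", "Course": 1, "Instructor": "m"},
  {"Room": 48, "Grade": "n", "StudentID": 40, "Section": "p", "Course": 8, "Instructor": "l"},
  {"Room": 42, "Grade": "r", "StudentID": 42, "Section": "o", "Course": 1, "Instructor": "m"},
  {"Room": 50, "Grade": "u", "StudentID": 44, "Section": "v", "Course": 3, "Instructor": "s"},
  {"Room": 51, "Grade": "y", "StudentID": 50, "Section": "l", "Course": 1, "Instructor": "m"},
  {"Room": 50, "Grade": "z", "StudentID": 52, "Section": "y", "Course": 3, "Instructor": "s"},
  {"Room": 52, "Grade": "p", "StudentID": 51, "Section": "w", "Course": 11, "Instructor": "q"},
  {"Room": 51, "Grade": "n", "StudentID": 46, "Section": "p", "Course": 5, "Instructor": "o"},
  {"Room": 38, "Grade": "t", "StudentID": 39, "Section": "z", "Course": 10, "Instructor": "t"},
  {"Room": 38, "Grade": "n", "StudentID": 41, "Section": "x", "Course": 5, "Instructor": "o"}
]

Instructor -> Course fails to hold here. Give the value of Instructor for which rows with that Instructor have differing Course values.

q

Instructor=u: 1 row → Course = 13 ✓
Instructor=q: 2 rows → Course takes values {4, 11} — violation
Instructor=m: 3 rows → Course = 1, 1, 1 ✓
Instructor=l: 1 row → Course = 8 ✓
Instructor=s: 2 rows → Course = 3, 3 ✓
Instructor=o: 2 rows → Course = 5, 5 ✓
Instructor=t: 1 row → Course = 10 ✓
The only Instructor value with inconsistent Course is Instructor=q.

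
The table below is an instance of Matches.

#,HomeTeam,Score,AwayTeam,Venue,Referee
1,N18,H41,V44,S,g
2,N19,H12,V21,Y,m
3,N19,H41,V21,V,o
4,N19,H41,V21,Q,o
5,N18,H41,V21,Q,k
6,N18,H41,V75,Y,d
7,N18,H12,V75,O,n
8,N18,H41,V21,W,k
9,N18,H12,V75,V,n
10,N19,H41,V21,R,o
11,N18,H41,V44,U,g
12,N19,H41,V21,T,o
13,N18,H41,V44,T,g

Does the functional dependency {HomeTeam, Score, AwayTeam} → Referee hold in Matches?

Yes

(HomeTeam=N18, Score=H41, AwayTeam=V44): rows 1, 11, 13 → Referee = g, g, g ✓
(HomeTeam=N19, Score=H12, AwayTeam=V21): row 2 → Referee = m ✓
(HomeTeam=N19, Score=H41, AwayTeam=V21): rows 3, 4, 10, 12 → Referee = o, o, o, o ✓
(HomeTeam=N18, Score=H41, AwayTeam=V21): rows 5, 8 → Referee = k, k ✓
(HomeTeam=N18, Score=H41, AwayTeam=V75): row 6 → Referee = d ✓
(HomeTeam=N18, Score=H12, AwayTeam=V75): rows 7, 9 → Referee = n, n ✓
Every {HomeTeam, Score, AwayTeam} value is associated with a single Referee value, so {HomeTeam, Score, AwayTeam} → Referee holds.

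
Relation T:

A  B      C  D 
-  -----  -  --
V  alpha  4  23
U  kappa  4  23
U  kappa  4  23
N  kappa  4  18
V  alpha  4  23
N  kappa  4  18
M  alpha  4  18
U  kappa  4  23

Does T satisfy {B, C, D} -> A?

(B=alpha, C=4, D=23): 2 rows → A = V, V ✓
(B=kappa, C=4, D=23): 3 rows → A = U, U, U ✓
(B=kappa, C=4, D=18): 2 rows → A = N, N ✓
(B=alpha, C=4, D=18): 1 row → A = M ✓
Every {B, C, D} value is associated with a single A value, so {B, C, D} -> A holds.

Yes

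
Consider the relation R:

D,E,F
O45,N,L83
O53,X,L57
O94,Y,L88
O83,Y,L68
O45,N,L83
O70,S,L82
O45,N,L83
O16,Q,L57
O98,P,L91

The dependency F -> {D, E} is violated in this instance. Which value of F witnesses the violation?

F=L83: 3 rows → {D,E} = (O45, N), (O45, N), (O45, N) ✓
F=L57: 2 rows → {D,E} takes values {(O53, X), (O16, Q)} — violation
F=L88: 1 row → {D,E} = (O94, Y) ✓
F=L68: 1 row → {D,E} = (O83, Y) ✓
F=L82: 1 row → {D,E} = (O70, S) ✓
F=L91: 1 row → {D,E} = (O98, P) ✓
The only F value with inconsistent RHS is F=L57.

L57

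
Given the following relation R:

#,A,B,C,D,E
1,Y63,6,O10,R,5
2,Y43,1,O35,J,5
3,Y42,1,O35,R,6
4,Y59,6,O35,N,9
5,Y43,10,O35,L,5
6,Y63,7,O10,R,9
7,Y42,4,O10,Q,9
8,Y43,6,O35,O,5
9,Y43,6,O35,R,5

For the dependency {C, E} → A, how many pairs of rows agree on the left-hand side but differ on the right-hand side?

(C=O35, E=5): all 4 rows agree on A — 0 pairs.
(C=O10, E=9): violating pairs (6,7) — 1 pair.

1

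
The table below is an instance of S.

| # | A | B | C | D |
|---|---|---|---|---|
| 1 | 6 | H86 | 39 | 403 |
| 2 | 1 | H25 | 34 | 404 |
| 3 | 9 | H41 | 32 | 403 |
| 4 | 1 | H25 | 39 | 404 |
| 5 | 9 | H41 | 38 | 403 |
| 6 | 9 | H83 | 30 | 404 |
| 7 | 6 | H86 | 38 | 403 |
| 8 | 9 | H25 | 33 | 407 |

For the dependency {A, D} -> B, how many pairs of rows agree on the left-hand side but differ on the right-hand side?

(A=6, D=403): all 2 rows agree on B — 0 pairs.
(A=1, D=404): all 2 rows agree on B — 0 pairs.
(A=9, D=403): all 2 rows agree on B — 0 pairs.

0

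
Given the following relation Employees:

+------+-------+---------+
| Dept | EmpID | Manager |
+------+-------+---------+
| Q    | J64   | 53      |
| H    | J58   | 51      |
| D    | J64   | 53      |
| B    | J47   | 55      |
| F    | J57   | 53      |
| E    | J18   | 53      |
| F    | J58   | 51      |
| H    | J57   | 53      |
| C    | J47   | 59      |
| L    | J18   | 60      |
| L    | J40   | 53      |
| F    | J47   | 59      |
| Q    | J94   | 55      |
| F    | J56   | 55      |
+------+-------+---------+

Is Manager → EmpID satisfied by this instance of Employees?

Manager=53: 6 rows → EmpID takes values {J64, J57, J18, J40} — violation
Manager=51: 2 rows → EmpID = J58, J58 ✓
Manager=55: 3 rows → EmpID takes values {J47, J94, J56} — violation
Manager=59: 2 rows → EmpID = J47, J47 ✓
Manager=60: 1 row → EmpID = J18 ✓
Two rows agree on Manager but differ on EmpID, so Manager → EmpID does not hold.

No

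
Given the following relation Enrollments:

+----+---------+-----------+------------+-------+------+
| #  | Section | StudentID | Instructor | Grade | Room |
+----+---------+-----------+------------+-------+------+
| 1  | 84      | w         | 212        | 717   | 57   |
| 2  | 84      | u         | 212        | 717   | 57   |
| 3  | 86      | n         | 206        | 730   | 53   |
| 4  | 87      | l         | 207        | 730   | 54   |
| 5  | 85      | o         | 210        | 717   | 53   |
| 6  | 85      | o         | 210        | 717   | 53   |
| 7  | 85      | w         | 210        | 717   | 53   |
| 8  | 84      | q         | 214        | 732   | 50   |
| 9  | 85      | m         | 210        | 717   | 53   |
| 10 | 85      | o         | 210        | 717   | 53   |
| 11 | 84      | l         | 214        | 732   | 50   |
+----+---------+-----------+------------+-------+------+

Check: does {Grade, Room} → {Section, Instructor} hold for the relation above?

(Grade=717, Room=57): rows 1, 2 → {Section,Instructor} = (84, 212), (84, 212) ✓
(Grade=730, Room=53): row 3 → {Section,Instructor} = (86, 206) ✓
(Grade=730, Room=54): row 4 → {Section,Instructor} = (87, 207) ✓
(Grade=717, Room=53): rows 5, 6, 7, 9, 10 → {Section,Instructor} = (85, 210), (85, 210), (85, 210), (85, 210), (85, 210) ✓
(Grade=732, Room=50): rows 8, 11 → {Section,Instructor} = (84, 214), (84, 214) ✓
Every {Grade, Room} value is associated with a single {Section, Instructor} value, so {Grade, Room} → {Section, Instructor} holds.

Yes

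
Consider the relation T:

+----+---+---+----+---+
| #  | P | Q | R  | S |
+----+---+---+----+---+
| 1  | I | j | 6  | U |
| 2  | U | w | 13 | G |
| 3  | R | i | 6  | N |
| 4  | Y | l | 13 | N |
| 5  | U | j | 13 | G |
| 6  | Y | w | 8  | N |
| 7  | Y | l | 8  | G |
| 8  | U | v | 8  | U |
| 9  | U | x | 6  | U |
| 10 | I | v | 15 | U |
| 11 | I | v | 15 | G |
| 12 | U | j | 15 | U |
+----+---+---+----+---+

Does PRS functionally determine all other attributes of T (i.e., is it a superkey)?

No

Rows 2 and 5 have the same PRS value (P=U, R=13, S=G) but are distinct tuples, so PRS does not determine every attribute — not a superkey.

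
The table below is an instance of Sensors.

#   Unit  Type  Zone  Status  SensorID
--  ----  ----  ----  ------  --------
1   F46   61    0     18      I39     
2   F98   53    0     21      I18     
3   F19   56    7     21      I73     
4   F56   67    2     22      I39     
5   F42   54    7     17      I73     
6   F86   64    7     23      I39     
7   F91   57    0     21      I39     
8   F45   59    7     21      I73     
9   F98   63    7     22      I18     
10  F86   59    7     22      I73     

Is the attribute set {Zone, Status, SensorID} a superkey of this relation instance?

Rows 3 and 8 have the same {Zone, Status, SensorID} value (Zone=7, Status=21, SensorID=I73) but are distinct tuples, so {Zone, Status, SensorID} does not determine every attribute — not a superkey.

No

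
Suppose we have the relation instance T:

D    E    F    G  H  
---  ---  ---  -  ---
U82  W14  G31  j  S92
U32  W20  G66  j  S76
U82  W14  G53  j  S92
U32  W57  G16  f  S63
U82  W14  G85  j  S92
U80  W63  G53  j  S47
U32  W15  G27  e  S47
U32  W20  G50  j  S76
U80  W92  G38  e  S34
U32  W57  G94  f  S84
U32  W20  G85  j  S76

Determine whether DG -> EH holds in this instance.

(D=U82, G=j): 3 rows → {E,H} = (W14, S92), (W14, S92), (W14, S92) ✓
(D=U32, G=j): 3 rows → {E,H} = (W20, S76), (W20, S76), (W20, S76) ✓
(D=U32, G=f): 2 rows → {E,H} takes values {(W57, S63), (W57, S84)} — violation
(D=U80, G=j): 1 row → {E,H} = (W63, S47) ✓
(D=U32, G=e): 1 row → {E,H} = (W15, S47) ✓
(D=U80, G=e): 1 row → {E,H} = (W92, S34) ✓
Two rows agree on DG but differ on EH, so DG -> EH does not hold.

No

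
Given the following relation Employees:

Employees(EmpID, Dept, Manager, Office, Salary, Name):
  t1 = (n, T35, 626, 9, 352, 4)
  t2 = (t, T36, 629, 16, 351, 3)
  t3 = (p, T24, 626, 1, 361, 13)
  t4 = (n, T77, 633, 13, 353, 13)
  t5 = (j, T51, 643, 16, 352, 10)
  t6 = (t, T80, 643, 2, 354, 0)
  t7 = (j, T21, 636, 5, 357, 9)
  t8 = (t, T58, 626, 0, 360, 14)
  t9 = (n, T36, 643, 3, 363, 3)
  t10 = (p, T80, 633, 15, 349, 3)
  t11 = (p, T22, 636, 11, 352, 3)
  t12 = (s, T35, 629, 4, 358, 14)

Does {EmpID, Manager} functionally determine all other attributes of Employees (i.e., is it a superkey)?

Yes

All 12 rows have distinct {EmpID, Manager} values, so {EmpID, Manager} → (all attributes) holds and {EmpID, Manager} is a superkey.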